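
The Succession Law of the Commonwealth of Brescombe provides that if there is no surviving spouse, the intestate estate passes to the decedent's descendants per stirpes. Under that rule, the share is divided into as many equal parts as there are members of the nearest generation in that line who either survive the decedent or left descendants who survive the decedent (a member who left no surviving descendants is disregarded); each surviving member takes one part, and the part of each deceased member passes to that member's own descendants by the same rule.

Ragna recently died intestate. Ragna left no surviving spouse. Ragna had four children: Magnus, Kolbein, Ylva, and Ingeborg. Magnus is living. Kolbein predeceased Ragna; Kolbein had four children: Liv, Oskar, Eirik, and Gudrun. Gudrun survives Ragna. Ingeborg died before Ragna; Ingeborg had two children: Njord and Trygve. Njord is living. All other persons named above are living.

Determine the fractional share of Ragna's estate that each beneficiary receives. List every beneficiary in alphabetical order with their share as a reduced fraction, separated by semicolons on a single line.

Eirik 1/16; Gudrun 1/16; Liv 1/16; Magnus 1/4; Njord 1/8; Oskar 1/16; Trygve 1/8; Ylva 1/4

There is no surviving spouse, so the entire estate passes to Ragna's descendants per stirpes.
The estate is divided into 4 equal shares of 1/4 among Magnus, Kolbein, Ylva, Ingeborg.
Magnus is living and takes 1/4.
Kolbein predeceased; the 1/4 allotted to Kolbein's branch passes to Kolbein's issue by representation.
The 1/4 is divided into 4 equal shares of 1/16 among Liv, Oskar, Eirik, Gudrun.
Liv is living and takes 1/16.
Oskar is living and takes 1/16.
Eirik is living and takes 1/16.
Gudrun is living and takes 1/16.
Ylva is living and takes 1/4.
Ingeborg predeceased; the 1/4 allotted to Ingeborg's branch passes to Ingeborg's issue by representation.
The 1/4 is divided into 2 equal shares of 1/8 among Njord, Trygve.
Njord is living and takes 1/8.
Trygve is living and takes 1/8.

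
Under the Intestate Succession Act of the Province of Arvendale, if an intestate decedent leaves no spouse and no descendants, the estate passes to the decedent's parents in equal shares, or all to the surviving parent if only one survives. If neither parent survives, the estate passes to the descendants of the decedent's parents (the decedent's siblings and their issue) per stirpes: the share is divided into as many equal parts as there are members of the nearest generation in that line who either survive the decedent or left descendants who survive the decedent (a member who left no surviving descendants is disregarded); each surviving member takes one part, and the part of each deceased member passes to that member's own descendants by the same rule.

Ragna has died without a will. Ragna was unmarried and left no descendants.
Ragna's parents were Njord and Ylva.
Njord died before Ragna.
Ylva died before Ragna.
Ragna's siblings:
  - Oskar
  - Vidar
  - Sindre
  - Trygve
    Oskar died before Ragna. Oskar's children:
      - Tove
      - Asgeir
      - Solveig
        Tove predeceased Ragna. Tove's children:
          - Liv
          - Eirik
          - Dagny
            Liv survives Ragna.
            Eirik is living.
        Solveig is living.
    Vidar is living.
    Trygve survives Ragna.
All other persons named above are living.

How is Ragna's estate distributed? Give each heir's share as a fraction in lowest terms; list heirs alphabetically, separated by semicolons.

Neither parent survives and there are no descendants, so the estate passes to Ragna's siblings and their issue per stirpes.
The estate is divided into 4 equal shares of 1/4 among Oskar, Vidar, Sindre, Trygve.
Oskar predeceased; the 1/4 allotted to Oskar's branch passes to Oskar's issue by representation.
The 1/4 is divided into 3 equal shares of 1/12 among Tove, Asgeir, Solveig.
Tove predeceased; the 1/12 allotted to Tove's branch passes to Tove's issue by representation.
The 1/12 is divided into 3 equal shares of 1/36 among Liv, Eirik, Dagny.
Liv is living and takes 1/36.
Eirik is living and takes 1/36.
Dagny is living and takes 1/36.
Asgeir is living and takes 1/12.
Solveig is living and takes 1/12.
Vidar is living and takes 1/4.
Sindre is living and takes 1/4.
Trygve is living and takes 1/4.

Asgeir 1/12; Dagny 1/36; Eirik 1/36; Liv 1/36; Sindre 1/4; Solveig 1/12; Trygve 1/4; Vidar 1/4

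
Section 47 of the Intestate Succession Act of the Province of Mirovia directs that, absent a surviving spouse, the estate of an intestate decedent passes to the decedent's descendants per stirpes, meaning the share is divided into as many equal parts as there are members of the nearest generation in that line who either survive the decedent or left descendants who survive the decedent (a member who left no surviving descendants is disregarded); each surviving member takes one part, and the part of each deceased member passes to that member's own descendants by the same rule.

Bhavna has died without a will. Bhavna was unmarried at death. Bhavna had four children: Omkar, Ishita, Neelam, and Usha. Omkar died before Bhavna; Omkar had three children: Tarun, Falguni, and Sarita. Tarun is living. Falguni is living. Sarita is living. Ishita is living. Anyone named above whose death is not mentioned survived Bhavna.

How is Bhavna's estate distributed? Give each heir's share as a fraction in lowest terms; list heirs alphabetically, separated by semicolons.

Falguni 1/12; Ishita 1/4; Neelam 1/4; Sarita 1/12; Tarun 1/12; Usha 1/4

There is no surviving spouse, so the entire estate passes to Bhavna's descendants per stirpes.
The estate is divided into 4 equal shares of 1/4 among Omkar, Ishita, Neelam, Usha.
Omkar predeceased; the 1/4 allotted to Omkar's branch passes to Omkar's issue by representation.
The 1/4 is divided into 3 equal shares of 1/12 among Tarun, Falguni, Sarita.
Tarun is living and takes 1/12.
Falguni is living and takes 1/12.
Sarita is living and takes 1/12.
Ishita is living and takes 1/4.
Neelam is living and takes 1/4.
Usha is living and takes 1/4.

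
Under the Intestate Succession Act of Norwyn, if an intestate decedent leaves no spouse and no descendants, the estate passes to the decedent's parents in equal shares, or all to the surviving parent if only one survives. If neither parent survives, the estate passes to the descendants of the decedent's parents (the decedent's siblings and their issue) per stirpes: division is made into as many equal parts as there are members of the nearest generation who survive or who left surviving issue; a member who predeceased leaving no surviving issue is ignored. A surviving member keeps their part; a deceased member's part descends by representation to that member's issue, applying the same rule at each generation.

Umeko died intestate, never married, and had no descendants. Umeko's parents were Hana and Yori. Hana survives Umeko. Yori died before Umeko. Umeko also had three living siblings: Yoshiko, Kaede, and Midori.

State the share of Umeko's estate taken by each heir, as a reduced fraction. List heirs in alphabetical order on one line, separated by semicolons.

Only one parent, Hana, survives, so Hana takes the entire estate. The siblings take nothing because a surviving parent has priority.

Hana 1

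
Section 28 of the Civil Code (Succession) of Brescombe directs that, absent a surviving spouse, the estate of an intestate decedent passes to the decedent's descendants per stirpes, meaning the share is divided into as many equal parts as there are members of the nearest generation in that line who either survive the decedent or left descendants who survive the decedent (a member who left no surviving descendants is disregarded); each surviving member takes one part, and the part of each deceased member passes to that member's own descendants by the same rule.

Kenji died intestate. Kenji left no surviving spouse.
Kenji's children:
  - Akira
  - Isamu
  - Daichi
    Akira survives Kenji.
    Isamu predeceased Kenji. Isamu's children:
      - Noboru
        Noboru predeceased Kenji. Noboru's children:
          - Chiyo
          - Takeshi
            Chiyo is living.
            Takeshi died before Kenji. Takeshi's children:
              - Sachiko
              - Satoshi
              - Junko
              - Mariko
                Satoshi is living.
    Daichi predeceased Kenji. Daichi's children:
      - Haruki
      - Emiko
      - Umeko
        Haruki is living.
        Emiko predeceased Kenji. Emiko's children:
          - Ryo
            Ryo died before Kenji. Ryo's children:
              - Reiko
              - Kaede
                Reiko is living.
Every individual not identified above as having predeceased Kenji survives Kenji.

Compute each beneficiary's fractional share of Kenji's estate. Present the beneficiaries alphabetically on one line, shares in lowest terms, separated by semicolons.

There is no surviving spouse, so the entire estate passes to Kenji's descendants per stirpes.
The estate is divided into 3 equal shares of 1/3 among Akira, Isamu, Daichi.
Akira is living and takes 1/3.
Isamu predeceased; the 1/3 allotted to Isamu's branch passes to Isamu's issue by representation.
Noboru's line is the sole branch at this level, so the full 1/3 passes to Noboru's issue by representation.
The 1/3 is divided into 2 equal shares of 1/6 among Chiyo, Takeshi.
Chiyo is living and takes 1/6.
Takeshi predeceased; the 1/6 allotted to Takeshi's branch passes to Takeshi's issue by representation.
The 1/6 is divided into 4 equal shares of 1/24 among Sachiko, Satoshi, Junko, Mariko.
Sachiko is living and takes 1/24.
Satoshi is living and takes 1/24.
Junko is living and takes 1/24.
Mariko is living and takes 1/24.
Daichi predeceased; the 1/3 allotted to Daichi's branch passes to Daichi's issue by representation.
The 1/3 is divided into 3 equal shares of 1/9 among Haruki, Emiko, Umeko.
Haruki is living and takes 1/9.
Emiko predeceased; the 1/9 allotted to Emiko's branch passes to Emiko's issue by representation.
Ryo's line is the sole branch at this level, so the full 1/9 passes to Ryo's issue by representation.
The 1/9 is divided into 2 equal shares of 1/18 among Reiko, Kaede.
Reiko is living and takes 1/18.
Kaede is living and takes 1/18.
Umeko is living and takes 1/9.

Akira 1/3; Chiyo 1/6; Haruki 1/9; Junko 1/24; Kaede 1/18; Mariko 1/24; Reiko 1/18; Sachiko 1/24; Satoshi 1/24; Umeko 1/9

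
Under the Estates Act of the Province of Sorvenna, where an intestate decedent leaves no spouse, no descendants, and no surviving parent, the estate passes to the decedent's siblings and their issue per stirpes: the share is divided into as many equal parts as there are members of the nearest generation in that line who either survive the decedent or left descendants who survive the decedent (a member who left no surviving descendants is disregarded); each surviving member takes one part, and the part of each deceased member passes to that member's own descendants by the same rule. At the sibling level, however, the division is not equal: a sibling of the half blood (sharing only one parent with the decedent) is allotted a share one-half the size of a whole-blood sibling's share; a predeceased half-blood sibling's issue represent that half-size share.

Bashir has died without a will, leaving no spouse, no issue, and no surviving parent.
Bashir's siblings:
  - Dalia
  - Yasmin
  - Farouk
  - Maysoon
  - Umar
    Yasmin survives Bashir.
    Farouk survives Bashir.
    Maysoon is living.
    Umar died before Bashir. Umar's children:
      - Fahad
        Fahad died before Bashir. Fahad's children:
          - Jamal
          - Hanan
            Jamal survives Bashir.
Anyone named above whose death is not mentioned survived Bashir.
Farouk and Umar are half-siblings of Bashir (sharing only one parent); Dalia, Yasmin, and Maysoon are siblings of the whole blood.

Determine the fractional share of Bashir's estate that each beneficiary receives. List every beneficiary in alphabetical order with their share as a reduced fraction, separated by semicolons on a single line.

No spouse, descendants, or parent survives, so the estate passes to Bashir's siblings per stirpes.
Half-blood siblings count for one-half the weight of whole-blood siblings at the initial division.
Dividing 1 in proportion to weights (total weight 4): Dalia (weight 1) → 1/4; Yasmin (weight 1) → 1/4; Farouk (weight 1/2) → 1/8; Maysoon (weight 1) → 1/4; Umar (weight 1/2) → 1/8.
Dalia is living and takes 1/4.
Yasmin is living and takes 1/4.
Farouk is living and takes 1/8.
Maysoon is living and takes 1/4.
Umar predeceased; the 1/8 allotted to Umar's branch passes to Umar's issue by representation.
Fahad's line is the sole branch at this level, so the full 1/8 passes to Fahad's issue by representation.
The 1/8 is divided into 2 equal shares of 1/16 among Jamal, Hanan.
Jamal is living and takes 1/16.
Hanan is living and takes 1/16.

Dalia 1/4; Farouk 1/8; Hanan 1/16; Jamal 1/16; Maysoon 1/4; Yasmin 1/4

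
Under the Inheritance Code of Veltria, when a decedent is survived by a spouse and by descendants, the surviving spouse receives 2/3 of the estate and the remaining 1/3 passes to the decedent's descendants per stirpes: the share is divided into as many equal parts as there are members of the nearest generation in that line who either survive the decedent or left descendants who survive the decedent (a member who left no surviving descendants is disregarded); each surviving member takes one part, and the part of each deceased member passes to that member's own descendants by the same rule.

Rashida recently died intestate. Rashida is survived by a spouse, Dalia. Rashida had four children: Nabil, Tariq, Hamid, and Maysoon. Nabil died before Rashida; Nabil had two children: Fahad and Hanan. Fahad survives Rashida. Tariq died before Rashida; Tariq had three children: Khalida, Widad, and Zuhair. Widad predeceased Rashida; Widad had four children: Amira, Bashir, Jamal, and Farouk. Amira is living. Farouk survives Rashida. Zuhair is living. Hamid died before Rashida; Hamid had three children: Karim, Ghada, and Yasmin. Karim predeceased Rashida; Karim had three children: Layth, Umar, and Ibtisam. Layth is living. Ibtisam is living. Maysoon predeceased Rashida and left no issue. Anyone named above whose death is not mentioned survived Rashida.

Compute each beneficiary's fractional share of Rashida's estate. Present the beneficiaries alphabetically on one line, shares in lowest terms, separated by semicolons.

Amira 1/108; Bashir 1/108; Dalia 2/3; Fahad 1/18; Farouk 1/108; Ghada 1/27; Hanan 1/18; Ibtisam 1/81; Jamal 1/108; Khalida 1/27; Layth 1/81; Umar 1/81; Yasmin 1/27; Zuhair 1/27

Dalia, as surviving spouse, takes 2/3.
The remaining 1/3 passes to Rashida's descendants per stirpes.
Maysoon left no surviving issue, so that branch lapses and is disregarded.
The 1/3 is divided into 3 equal shares of 1/9 among Nabil, Tariq, Hamid.
Nabil predeceased; the 1/9 allotted to Nabil's branch passes to Nabil's issue by representation.
The 1/9 is divided into 2 equal shares of 1/18 among Fahad, Hanan.
Fahad is living and takes 1/18.
Hanan is living and takes 1/18.
Tariq predeceased; the 1/9 allotted to Tariq's branch passes to Tariq's issue by representation.
The 1/9 is divided into 3 equal shares of 1/27 among Khalida, Widad, Zuhair.
Khalida is living and takes 1/27.
Widad predeceased; the 1/27 allotted to Widad's branch passes to Widad's issue by representation.
The 1/27 is divided into 4 equal shares of 1/108 among Amira, Bashir, Jamal, Farouk.
Amira is living and takes 1/108.
Bashir is living and takes 1/108.
Jamal is living and takes 1/108.
Farouk is living and takes 1/108.
Zuhair is living and takes 1/27.
Hamid predeceased; the 1/9 allotted to Hamid's branch passes to Hamid's issue by representation.
The 1/9 is divided into 3 equal shares of 1/27 among Karim, Ghada, Yasmin.
Karim predeceased; the 1/27 allotted to Karim's branch passes to Karim's issue by representation.
The 1/27 is divided into 3 equal shares of 1/81 among Layth, Umar, Ibtisam.
Layth is living and takes 1/81.
Umar is living and takes 1/81.
Ibtisam is living and takes 1/81.
Ghada is living and takes 1/27.
Yasmin is living and takes 1/27.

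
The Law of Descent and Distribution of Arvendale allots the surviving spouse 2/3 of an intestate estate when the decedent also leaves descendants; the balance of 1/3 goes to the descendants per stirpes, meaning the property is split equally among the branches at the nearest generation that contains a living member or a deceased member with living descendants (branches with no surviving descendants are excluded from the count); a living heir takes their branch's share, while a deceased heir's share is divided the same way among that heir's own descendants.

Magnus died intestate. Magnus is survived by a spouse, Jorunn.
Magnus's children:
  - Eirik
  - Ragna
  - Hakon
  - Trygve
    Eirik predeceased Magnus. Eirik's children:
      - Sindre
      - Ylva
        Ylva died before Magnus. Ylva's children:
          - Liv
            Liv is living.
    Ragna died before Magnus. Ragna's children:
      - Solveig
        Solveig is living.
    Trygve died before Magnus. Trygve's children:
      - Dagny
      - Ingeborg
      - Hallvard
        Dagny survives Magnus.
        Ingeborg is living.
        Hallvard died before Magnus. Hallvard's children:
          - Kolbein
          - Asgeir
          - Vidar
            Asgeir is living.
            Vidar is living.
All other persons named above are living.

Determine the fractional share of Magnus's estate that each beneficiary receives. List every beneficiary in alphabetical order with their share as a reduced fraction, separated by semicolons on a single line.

Asgeir 1/108; Dagny 1/36; Hakon 1/12; Ingeborg 1/36; Jorunn 2/3; Kolbein 1/108; Liv 1/24; Sindre 1/24; Solveig 1/12; Vidar 1/108

Jorunn, as surviving spouse, takes 2/3.
The remaining 1/3 passes to Magnus's descendants per stirpes.
The 1/3 is divided into 4 equal shares of 1/12 among Eirik, Ragna, Hakon, Trygve.
Eirik predeceased; the 1/12 allotted to Eirik's branch passes to Eirik's issue by representation.
The 1/12 is divided into 2 equal shares of 1/24 among Sindre, Ylva.
Sindre is living and takes 1/24.
Ylva predeceased; the 1/24 allotted to Ylva's branch passes to Ylva's issue by representation.
Liv is the sole taker at this level and receives the full 1/24.
Ragna predeceased; the 1/12 allotted to Ragna's branch passes to Ragna's issue by representation.
Solveig is the sole taker at this level and receives the full 1/12.
Hakon is living and takes 1/12.
Trygve predeceased; the 1/12 allotted to Trygve's branch passes to Trygve's issue by representation.
The 1/12 is divided into 3 equal shares of 1/36 among Dagny, Ingeborg, Hallvard.
Dagny is living and takes 1/36.
Ingeborg is living and takes 1/36.
Hallvard predeceased; the 1/36 allotted to Hallvard's branch passes to Hallvard's issue by representation.
The 1/36 is divided into 3 equal shares of 1/108 among Kolbein, Asgeir, Vidar.
Kolbein is living and takes 1/108.
Asgeir is living and takes 1/108.
Vidar is living and takes 1/108.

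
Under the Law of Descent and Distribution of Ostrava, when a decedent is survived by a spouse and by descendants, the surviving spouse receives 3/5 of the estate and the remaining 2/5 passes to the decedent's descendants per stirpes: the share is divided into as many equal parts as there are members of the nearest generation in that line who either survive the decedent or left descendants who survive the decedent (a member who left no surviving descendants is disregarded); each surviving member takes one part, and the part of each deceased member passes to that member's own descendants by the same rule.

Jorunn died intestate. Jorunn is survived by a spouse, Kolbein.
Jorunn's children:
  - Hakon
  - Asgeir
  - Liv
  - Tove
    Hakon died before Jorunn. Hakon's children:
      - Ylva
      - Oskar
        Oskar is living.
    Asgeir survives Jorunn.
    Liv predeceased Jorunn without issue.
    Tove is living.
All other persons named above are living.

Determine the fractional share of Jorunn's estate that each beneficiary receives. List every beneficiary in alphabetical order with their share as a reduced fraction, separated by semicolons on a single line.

Kolbein, as surviving spouse, takes 3/5.
The remaining 2/5 passes to Jorunn's descendants per stirpes.
Liv left no surviving issue, so that branch lapses and is disregarded.
The 2/5 is divided into 3 equal shares of 2/15 among Hakon, Asgeir, Tove.
Hakon predeceased; the 2/15 allotted to Hakon's branch passes to Hakon's issue by representation.
The 2/15 is divided into 2 equal shares of 1/15 among Ylva, Oskar.
Ylva is living and takes 1/15.
Oskar is living and takes 1/15.
Asgeir is living and takes 2/15.
Tove is living and takes 2/15.

Asgeir 2/15; Kolbein 3/5; Oskar 1/15; Tove 2/15; Ylva 1/15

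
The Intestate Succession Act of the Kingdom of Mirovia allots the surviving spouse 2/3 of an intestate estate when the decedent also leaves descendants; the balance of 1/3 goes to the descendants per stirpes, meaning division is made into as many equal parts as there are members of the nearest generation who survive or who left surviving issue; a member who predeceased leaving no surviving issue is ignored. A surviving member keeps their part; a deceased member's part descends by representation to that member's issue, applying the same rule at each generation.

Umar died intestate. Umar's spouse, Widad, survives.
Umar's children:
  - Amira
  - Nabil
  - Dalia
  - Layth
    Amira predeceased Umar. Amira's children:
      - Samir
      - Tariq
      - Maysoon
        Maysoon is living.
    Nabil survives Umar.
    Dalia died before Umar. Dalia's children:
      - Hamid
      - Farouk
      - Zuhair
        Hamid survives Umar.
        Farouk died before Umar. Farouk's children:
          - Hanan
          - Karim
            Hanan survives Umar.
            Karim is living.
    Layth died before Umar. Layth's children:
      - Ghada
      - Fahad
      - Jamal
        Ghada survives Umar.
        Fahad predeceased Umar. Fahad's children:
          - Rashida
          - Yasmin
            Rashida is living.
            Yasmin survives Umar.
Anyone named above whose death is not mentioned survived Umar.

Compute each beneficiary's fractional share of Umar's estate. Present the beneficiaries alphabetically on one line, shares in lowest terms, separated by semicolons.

Ghada 1/36; Hamid 1/36; Hanan 1/72; Jamal 1/36; Karim 1/72; Maysoon 1/36; Nabil 1/12; Rashida 1/72; Samir 1/36; Tariq 1/36; Widad 2/3; Yasmin 1/72; Zuhair 1/36

Widad, as surviving spouse, takes 2/3.
The remaining 1/3 passes to Umar's descendants per stirpes.
The 1/3 is divided into 4 equal shares of 1/12 among Amira, Nabil, Dalia, Layth.
Amira predeceased; the 1/12 allotted to Amira's branch passes to Amira's issue by representation.
The 1/12 is divided into 3 equal shares of 1/36 among Samir, Tariq, Maysoon.
Samir is living and takes 1/36.
Tariq is living and takes 1/36.
Maysoon is living and takes 1/36.
Nabil is living and takes 1/12.
Dalia predeceased; the 1/12 allotted to Dalia's branch passes to Dalia's issue by representation.
The 1/12 is divided into 3 equal shares of 1/36 among Hamid, Farouk, Zuhair.
Hamid is living and takes 1/36.
Farouk predeceased; the 1/36 allotted to Farouk's branch passes to Farouk's issue by representation.
The 1/36 is divided into 2 equal shares of 1/72 among Hanan, Karim.
Hanan is living and takes 1/72.
Karim is living and takes 1/72.
Zuhair is living and takes 1/36.
Layth predeceased; the 1/12 allotted to Layth's branch passes to Layth's issue by representation.
The 1/12 is divided into 3 equal shares of 1/36 among Ghada, Fahad, Jamal.
Ghada is living and takes 1/36.
Fahad predeceased; the 1/36 allotted to Fahad's branch passes to Fahad's issue by representation.
The 1/36 is divided into 2 equal shares of 1/72 among Rashida, Yasmin.
Rashida is living and takes 1/72.
Yasmin is living and takes 1/72.
Jamal is living and takes 1/36.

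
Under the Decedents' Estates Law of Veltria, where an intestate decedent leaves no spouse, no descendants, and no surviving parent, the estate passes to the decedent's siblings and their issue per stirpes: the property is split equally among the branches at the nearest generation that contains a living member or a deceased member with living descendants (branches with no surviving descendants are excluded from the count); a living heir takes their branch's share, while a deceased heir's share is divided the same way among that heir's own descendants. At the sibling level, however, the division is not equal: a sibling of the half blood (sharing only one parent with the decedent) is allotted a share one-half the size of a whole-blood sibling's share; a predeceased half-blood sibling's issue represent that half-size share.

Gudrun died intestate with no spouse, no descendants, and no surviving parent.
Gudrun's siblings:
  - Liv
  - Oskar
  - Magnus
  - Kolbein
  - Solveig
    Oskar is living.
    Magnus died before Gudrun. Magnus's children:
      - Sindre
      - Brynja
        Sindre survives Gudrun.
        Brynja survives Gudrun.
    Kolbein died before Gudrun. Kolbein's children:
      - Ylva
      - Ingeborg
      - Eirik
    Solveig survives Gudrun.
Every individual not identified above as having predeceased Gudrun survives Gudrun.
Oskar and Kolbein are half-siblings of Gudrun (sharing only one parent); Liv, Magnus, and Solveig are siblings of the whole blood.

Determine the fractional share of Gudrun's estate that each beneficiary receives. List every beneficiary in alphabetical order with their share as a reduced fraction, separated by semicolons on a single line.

No spouse, descendants, or parent survives, so the estate passes to Gudrun's siblings per stirpes.
Half-blood siblings count for one-half the weight of whole-blood siblings at the initial division.
Dividing 1 in proportion to weights (total weight 4): Liv (weight 1) → 1/4; Oskar (weight 1/2) → 1/8; Magnus (weight 1) → 1/4; Kolbein (weight 1/2) → 1/8; Solveig (weight 1) → 1/4.
Liv is living and takes 1/4.
Oskar is living and takes 1/8.
Magnus predeceased; the 1/4 allotted to Magnus's branch passes to Magnus's issue by representation.
The 1/4 is divided into 2 equal shares of 1/8 among Sindre, Brynja.
Sindre is living and takes 1/8.
Brynja is living and takes 1/8.
Kolbein predeceased; the 1/8 allotted to Kolbein's branch passes to Kolbein's issue by representation.
The 1/8 is divided into 3 equal shares of 1/24 among Ylva, Ingeborg, Eirik.
Ylva is living and takes 1/24.
Ingeborg is living and takes 1/24.
Eirik is living and takes 1/24.
Solveig is living and takes 1/4.

Brynja 1/8; Eirik 1/24; Ingeborg 1/24; Liv 1/4; Oskar 1/8; Sindre 1/8; Solveig 1/4; Ylva 1/24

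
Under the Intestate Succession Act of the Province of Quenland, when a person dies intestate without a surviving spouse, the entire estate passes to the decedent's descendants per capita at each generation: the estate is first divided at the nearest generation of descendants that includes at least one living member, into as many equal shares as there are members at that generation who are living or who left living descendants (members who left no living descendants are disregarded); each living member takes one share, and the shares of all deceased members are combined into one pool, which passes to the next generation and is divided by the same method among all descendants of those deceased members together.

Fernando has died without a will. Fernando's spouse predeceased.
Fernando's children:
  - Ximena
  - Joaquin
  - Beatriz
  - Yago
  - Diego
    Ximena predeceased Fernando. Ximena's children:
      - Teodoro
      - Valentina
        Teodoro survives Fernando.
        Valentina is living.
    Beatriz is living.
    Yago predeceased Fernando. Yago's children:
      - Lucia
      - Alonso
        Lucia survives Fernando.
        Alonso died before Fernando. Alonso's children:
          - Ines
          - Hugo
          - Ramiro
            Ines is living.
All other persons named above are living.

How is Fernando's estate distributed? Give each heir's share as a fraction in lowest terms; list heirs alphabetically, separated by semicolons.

Beatriz 1/5; Diego 1/5; Hugo 1/30; Ines 1/30; Joaquin 1/5; Lucia 1/10; Ramiro 1/30; Teodoro 1/10; Valentina 1/10

There is no surviving spouse, so the entire estate passes to Fernando's descendants per capita at each generation.
At generation 1 (Ximena, Joaquin, Beatriz, Yago, Diego) there are 5 shares of (1)/5 = 1/5 each.
Living: Joaquin, Beatriz, and Diego — each takes 1/5.
Deceased: Ximena and Yago. Their combined 2/5 is pooled and carried to generation 2.
At generation 2 (Teodoro, Valentina, Lucia, Alonso) there are 4 shares of (2/5)/4 = 1/10 each.
Living: Teodoro, Valentina, and Lucia — each takes 1/10.
Deceased: Alonso. That 1/10 share is carried to generation 3.
At generation 3 (Ines, Hugo, Ramiro) there are 3 shares of (1/10)/3 = 1/30 each.
Living: Ines, Hugo, and Ramiro — each takes 1/30.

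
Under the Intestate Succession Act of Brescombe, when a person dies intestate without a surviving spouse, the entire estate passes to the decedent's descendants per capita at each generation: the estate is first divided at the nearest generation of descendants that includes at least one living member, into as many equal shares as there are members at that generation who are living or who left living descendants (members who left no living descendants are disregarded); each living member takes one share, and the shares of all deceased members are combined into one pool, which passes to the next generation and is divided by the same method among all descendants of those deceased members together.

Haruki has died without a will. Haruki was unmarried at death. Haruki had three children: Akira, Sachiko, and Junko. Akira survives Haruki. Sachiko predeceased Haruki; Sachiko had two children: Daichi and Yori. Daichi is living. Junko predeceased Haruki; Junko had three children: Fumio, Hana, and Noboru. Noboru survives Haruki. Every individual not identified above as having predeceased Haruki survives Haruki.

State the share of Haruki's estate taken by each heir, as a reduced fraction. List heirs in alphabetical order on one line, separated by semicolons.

There is no surviving spouse, so the entire estate passes to Haruki's descendants per capita at each generation.
At generation 1 (Akira, Sachiko, Junko) there are 3 shares of (1)/3 = 1/3 each.
Living: Akira — each takes 1/3.
Deceased: Sachiko and Junko. Their combined 2/3 is pooled and carried to generation 2.
At generation 2 (Daichi, Yori, Fumio, Hana, Noboru) there are 5 shares of (2/3)/5 = 2/15 each.
Living: Daichi, Yori, Fumio, Hana, and Noboru — each takes 2/15.

Akira 1/3; Daichi 2/15; Fumio 2/15; Hana 2/15; Noboru 2/15; Yori 2/15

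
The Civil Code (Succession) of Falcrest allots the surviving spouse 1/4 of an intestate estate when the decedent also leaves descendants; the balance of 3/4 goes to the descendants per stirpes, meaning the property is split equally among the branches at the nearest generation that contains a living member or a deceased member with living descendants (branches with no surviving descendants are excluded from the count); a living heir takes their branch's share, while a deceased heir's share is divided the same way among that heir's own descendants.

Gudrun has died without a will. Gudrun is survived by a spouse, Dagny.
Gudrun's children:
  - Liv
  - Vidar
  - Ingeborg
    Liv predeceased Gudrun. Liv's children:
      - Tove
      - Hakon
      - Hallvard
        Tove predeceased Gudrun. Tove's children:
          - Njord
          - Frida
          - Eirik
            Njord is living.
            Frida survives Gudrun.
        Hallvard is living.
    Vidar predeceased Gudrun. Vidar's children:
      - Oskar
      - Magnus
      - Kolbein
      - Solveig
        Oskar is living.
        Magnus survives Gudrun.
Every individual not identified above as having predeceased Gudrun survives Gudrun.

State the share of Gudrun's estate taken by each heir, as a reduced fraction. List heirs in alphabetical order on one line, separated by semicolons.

Dagny, as surviving spouse, takes 1/4.
The remaining 3/4 passes to Gudrun's descendants per stirpes.
The 3/4 is divided into 3 equal shares of 1/4 among Liv, Vidar, Ingeborg.
Liv predeceased; the 1/4 allotted to Liv's branch passes to Liv's issue by representation.
The 1/4 is divided into 3 equal shares of 1/12 among Tove, Hakon, Hallvard.
Tove predeceased; the 1/12 allotted to Tove's branch passes to Tove's issue by representation.
The 1/12 is divided into 3 equal shares of 1/36 among Njord, Frida, Eirik.
Njord is living and takes 1/36.
Frida is living and takes 1/36.
Eirik is living and takes 1/36.
Hakon is living and takes 1/12.
Hallvard is living and takes 1/12.
Vidar predeceased; the 1/4 allotted to Vidar's branch passes to Vidar's issue by representation.
The 1/4 is divided into 4 equal shares of 1/16 among Oskar, Magnus, Kolbein, Solveig.
Oskar is living and takes 1/16.
Magnus is living and takes 1/16.
Kolbein is living and takes 1/16.
Solveig is living and takes 1/16.
Ingeborg is living and takes 1/4.

Dagny 1/4; Eirik 1/36; Frida 1/36; Hakon 1/12; Hallvard 1/12; Ingeborg 1/4; Kolbein 1/16; Magnus 1/16; Njord 1/36; Oskar 1/16; Solveig 1/16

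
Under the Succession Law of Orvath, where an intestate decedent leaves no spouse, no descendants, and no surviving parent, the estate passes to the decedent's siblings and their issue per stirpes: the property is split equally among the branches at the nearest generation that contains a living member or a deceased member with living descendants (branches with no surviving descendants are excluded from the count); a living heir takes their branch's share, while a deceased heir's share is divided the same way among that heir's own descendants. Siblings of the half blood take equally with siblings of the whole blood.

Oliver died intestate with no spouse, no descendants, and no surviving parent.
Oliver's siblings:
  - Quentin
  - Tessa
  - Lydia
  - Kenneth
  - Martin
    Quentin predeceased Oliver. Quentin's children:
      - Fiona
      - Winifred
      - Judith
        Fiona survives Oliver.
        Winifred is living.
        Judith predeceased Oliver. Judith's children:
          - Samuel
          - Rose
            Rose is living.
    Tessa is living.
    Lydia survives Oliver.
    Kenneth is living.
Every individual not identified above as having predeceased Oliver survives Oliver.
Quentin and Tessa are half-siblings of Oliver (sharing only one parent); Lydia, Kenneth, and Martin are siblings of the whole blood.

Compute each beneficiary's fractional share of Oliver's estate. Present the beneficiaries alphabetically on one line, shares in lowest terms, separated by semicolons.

No spouse, descendants, or parent survives, so the estate passes to Oliver's siblings per stirpes.
Half-blood and whole-blood siblings take equally under the stated rule.
The estate is divided into 5 equal shares of 1/5 among Quentin, Tessa, Lydia, Kenneth, Martin.
Quentin predeceased; the 1/5 allotted to Quentin's branch passes to Quentin's issue by representation.
The 1/5 is divided into 3 equal shares of 1/15 among Fiona, Winifred, Judith.
Fiona is living and takes 1/15.
Winifred is living and takes 1/15.
Judith predeceased; the 1/15 allotted to Judith's branch passes to Judith's issue by representation.
The 1/15 is divided into 2 equal shares of 1/30 among Samuel, Rose.
Samuel is living and takes 1/30.
Rose is living and takes 1/30.
Tessa is living and takes 1/5.
Lydia is living and takes 1/5.
Kenneth is living and takes 1/5.
Martin is living and takes 1/5.

Fiona 1/15; Kenneth 1/5; Lydia 1/5; Martin 1/5; Rose 1/30; Samuel 1/30; Tessa 1/5; Winifred 1/15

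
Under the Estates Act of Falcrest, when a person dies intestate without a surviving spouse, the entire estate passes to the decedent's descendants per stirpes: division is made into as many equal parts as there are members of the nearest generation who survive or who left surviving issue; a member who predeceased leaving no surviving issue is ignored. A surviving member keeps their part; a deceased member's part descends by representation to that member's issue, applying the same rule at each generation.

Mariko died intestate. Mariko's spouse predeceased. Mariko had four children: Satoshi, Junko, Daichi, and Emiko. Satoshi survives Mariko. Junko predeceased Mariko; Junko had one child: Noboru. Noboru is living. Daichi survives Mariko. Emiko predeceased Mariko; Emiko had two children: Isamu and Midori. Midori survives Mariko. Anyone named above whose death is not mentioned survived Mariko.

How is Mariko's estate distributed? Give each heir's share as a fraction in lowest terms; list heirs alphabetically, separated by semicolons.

Daichi 1/4; Isamu 1/8; Midori 1/8; Noboru 1/4; Satoshi 1/4

There is no surviving spouse, so the entire estate passes to Mariko's descendants per stirpes.
The estate is divided into 4 equal shares of 1/4 among Satoshi, Junko, Daichi, Emiko.
Satoshi is living and takes 1/4.
Junko predeceased; the 1/4 allotted to Junko's branch passes to Junko's issue by representation.
Noboru is the sole taker at this level and receives the full 1/4.
Daichi is living and takes 1/4.
Emiko predeceased; the 1/4 allotted to Emiko's branch passes to Emiko's issue by representation.
The 1/4 is divided into 2 equal shares of 1/8 among Isamu, Midori.
Isamu is living and takes 1/8.
Midori is living and takes 1/8.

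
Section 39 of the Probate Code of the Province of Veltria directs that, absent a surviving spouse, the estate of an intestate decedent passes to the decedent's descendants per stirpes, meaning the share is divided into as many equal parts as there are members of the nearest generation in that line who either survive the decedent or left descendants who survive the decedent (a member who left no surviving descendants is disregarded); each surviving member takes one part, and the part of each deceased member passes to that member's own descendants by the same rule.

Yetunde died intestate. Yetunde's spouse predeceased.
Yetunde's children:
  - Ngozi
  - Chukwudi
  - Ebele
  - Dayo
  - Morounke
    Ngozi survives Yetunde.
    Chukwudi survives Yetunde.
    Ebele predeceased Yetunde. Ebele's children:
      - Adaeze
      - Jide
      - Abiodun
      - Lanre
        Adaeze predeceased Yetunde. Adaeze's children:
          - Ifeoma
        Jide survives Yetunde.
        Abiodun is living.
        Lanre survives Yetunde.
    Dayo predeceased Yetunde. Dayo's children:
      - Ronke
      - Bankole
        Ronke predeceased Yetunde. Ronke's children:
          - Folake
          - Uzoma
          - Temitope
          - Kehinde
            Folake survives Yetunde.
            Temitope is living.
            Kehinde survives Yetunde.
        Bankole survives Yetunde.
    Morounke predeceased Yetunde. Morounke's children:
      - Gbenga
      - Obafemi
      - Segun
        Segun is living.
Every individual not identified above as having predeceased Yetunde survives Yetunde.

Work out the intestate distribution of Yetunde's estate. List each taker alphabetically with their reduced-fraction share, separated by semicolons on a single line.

There is no surviving spouse, so the entire estate passes to Yetunde's descendants per stirpes.
The estate is divided into 5 equal shares of 1/5 among Ngozi, Chukwudi, Ebele, Dayo, Morounke.
Ngozi is living and takes 1/5.
Chukwudi is living and takes 1/5.
Ebele predeceased; the 1/5 allotted to Ebele's branch passes to Ebele's issue by representation.
The 1/5 is divided into 4 equal shares of 1/20 among Adaeze, Jide, Abiodun, Lanre.
Adaeze predeceased; the 1/20 allotted to Adaeze's branch passes to Adaeze's issue by representation.
Ifeoma is the sole taker at this level and receives the full 1/20.
Jide is living and takes 1/20.
Abiodun is living and takes 1/20.
Lanre is living and takes 1/20.
Dayo predeceased; the 1/5 allotted to Dayo's branch passes to Dayo's issue by representation.
The 1/5 is divided into 2 equal shares of 1/10 among Ronke, Bankole.
Ronke predeceased; the 1/10 allotted to Ronke's branch passes to Ronke's issue by representation.
The 1/10 is divided into 4 equal shares of 1/40 among Folake, Uzoma, Temitope, Kehinde.
Folake is living and takes 1/40.
Uzoma is living and takes 1/40.
Temitope is living and takes 1/40.
Kehinde is living and takes 1/40.
Bankole is living and takes 1/10.
Morounke predeceased; the 1/5 allotted to Morounke's branch passes to Morounke's issue by representation.
The 1/5 is divided into 3 equal shares of 1/15 among Gbenga, Obafemi, Segun.
Gbenga is living and takes 1/15.
Obafemi is living and takes 1/15.
Segun is living and takes 1/15.

Abiodun 1/20; Bankole 1/10; Chukwudi 1/5; Folake 1/40; Gbenga 1/15; Ifeoma 1/20; Jide 1/20; Kehinde 1/40; Lanre 1/20; Ngozi 1/5; Obafemi 1/15; Segun 1/15; Temitope 1/40; Uzoma 1/40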